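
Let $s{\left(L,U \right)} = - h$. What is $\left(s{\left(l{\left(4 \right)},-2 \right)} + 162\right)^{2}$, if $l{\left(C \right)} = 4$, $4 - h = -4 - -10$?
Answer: $26896$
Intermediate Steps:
$h = -2$ ($h = 4 - \left(-4 - -10\right) = 4 - \left(-4 + 10\right) = 4 - 6 = -2$)
$s{\left(L,U \right)} = 2$ ($s{\left(L,U \right)} = \left(-1\right) \left(-2\right) = 2$)
$\left(s{\left(l{\left(4 \right)},-2 \right)} + 162\right)^{2} = \left(2 + 162\right)^{2} = 164^{2} = 26896$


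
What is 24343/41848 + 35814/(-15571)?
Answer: -1119699419/651615208 ≈ -1.7183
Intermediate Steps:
24343/41848 + 35814/(-15571) = 24343*(1/41848) + 35814*(-1/15571) = 24343/41848 - 35814/15571 = -1119699419/651615208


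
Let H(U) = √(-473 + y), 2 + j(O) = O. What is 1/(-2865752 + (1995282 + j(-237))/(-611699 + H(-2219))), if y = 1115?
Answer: -1072295883439144225/3072937569827229808617913 + 1995043*√642/3072937569827229808617913 ≈ -3.4895e-7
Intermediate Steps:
j(O) = -2 + O
H(U) = √642 (H(U) = √(-473 + 1115) = √642)
1/(-2865752 + (1995282 + j(-237))/(-611699 + H(-2219))) = 1/(-2865752 + (1995282 + (-2 - 237))/(-611699 + √642)) = 1/(-2865752 + (1995282 - 239)/(-611699 + √642)) = 1/(-2865752 + 1995043/(-611699 + √642))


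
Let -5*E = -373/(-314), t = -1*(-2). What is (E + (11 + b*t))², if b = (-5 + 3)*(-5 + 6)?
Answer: 112720689/2464900 ≈ 45.730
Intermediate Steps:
t = 2
b = -2 (b = -2*1 = -2)
E = -373/1570 (E = -(-373)/(5*(-314)) = -(-373)*(-1)/(5*314) = -⅕*373/314 = -373/1570 ≈ -0.23758)
(E + (11 + b*t))² = (-373/1570 + (11 - 2*2))² = (-373/1570 + (11 - 4))² = (-373/1570 + 7)² = (10617/1570)² = 112720689/2464900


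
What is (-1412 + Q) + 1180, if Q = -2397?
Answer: -2629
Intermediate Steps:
(-1412 + Q) + 1180 = (-1412 - 2397) + 1180 = -3809 + 1180 = -2629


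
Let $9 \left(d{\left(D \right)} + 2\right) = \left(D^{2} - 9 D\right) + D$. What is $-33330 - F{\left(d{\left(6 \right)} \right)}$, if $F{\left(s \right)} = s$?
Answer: $- \frac{99980}{3} \approx -33327.0$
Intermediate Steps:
$d{\left(D \right)} = -2 - \frac{8 D}{9} + \frac{D^{2}}{9}$ ($d{\left(D \right)} = -2 + \frac{\left(D^{2} - 9 D\right) + D}{9} = -2 + \frac{D^{2} - 8 D}{9} = -2 + \left(- \frac{8 D}{9} + \frac{D^{2}}{9}\right) = -2 - \frac{8 D}{9} + \frac{D^{2}}{9}$)
$-33330 - F{\left(d{\left(6 \right)} \right)} = -33330 - \left(-2 - \frac{16}{3} + \frac{6^{2}}{9}\right) = -33330 - \left(-2 - \frac{16}{3} + \frac{1}{9} \cdot 36\right) = -33330 - \left(-2 - \frac{16}{3} + 4\right) = -33330 - - \frac{10}{3} = -33330 + \frac{10}{3} = - \frac{99980}{3}$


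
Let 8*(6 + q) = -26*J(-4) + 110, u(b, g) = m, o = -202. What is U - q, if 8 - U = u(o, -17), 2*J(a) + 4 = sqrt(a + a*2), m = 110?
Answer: -465/4 + 13*I*sqrt(3)/4 ≈ -116.25 + 5.6292*I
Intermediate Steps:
u(b, g) = 110
J(a) = -2 + sqrt(3)*sqrt(a)/2 (J(a) = -2 + sqrt(a + a*2)/2 = -2 + sqrt(a + 2*a)/2 = -2 + sqrt(3*a)/2 = -2 + (sqrt(3)*sqrt(a))/2 = -2 + sqrt(3)*sqrt(a)/2)
U = -102 (U = 8 - 1*110 = 8 - 110 = -102)
q = 57/4 - 13*I*sqrt(3)/4 (q = -6 + (-26*(-2 + sqrt(3)*sqrt(-4)/2) + 110)/8 = -6 + (-26*(-2 + sqrt(3)*(2*I)/2) + 110)/8 = -6 + (-26*(-2 + I*sqrt(3)) + 110)/8 = -6 + ((52 - 26*I*sqrt(3)) + 110)/8 = -6 + (162 - 26*I*sqrt(3))/8 = -6 + (81/4 - 13*I*sqrt(3)/4) = 57/4 - 13*I*sqrt(3)/4 ≈ 14.25 - 5.6292*I)
U - q = -102 - (57/4 - 13*I*sqrt(3)/4) = -102 + (-57/4 + 13*I*sqrt(3)/4) = -465/4 + 13*I*sqrt(3)/4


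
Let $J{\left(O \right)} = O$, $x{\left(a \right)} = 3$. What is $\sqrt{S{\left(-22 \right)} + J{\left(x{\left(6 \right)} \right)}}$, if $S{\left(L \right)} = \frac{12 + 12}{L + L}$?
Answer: $\frac{3 \sqrt{33}}{11} \approx 1.5667$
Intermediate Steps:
$S{\left(L \right)} = \frac{12}{L}$ ($S{\left(L \right)} = \frac{24}{2 L} = 24 \frac{1}{2 L} = \frac{12}{L}$)
$\sqrt{S{\left(-22 \right)} + J{\left(x{\left(6 \right)} \right)}} = \sqrt{\frac{12}{-22} + 3} = \sqrt{12 \left(- \frac{1}{22}\right) + 3} = \sqrt{- \frac{6}{11} + 3} = \sqrt{\frac{27}{11}} = \frac{3 \sqrt{33}}{11}$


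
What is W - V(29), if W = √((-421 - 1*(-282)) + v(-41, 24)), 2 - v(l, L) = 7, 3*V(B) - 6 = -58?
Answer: 52/3 + 12*I ≈ 17.333 + 12.0*I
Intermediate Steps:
V(B) = -52/3 (V(B) = 2 + (⅓)*(-58) = 2 - 58/3 = -52/3)
v(l, L) = -5 (v(l, L) = 2 - 1*7 = 2 - 7 = -5)
W = 12*I (W = √((-421 - 1*(-282)) - 5) = √((-421 + 282) - 5) = √(-139 - 5) = √(-144) = 12*I ≈ 12.0*I)
W - V(29) = 12*I - 1*(-52/3) = 12*I + 52/3 = 52/3 + 12*I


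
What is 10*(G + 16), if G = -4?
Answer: 120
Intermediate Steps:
10*(G + 16) = 10*(-4 + 16) = 10*12 = 120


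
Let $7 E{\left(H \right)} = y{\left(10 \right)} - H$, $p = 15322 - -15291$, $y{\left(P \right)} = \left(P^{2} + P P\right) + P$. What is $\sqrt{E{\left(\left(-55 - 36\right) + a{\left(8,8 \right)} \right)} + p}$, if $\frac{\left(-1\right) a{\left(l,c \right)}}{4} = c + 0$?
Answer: $\frac{4 \sqrt{93898}}{7} \approx 175.1$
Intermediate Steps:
$y{\left(P \right)} = P + 2 P^{2}$ ($y{\left(P \right)} = \left(P^{2} + P^{2}\right) + P = 2 P^{2} + P = P + 2 P^{2}$)
$a{\left(l,c \right)} = - 4 c$ ($a{\left(l,c \right)} = - 4 \left(c + 0\right) = - 4 c$)
$p = 30613$ ($p = 15322 + 15291 = 30613$)
$E{\left(H \right)} = 30 - \frac{H}{7}$ ($E{\left(H \right)} = \frac{10 \left(1 + 2 \cdot 10\right) - H}{7} = \frac{10 \left(1 + 20\right) - H}{7} = \frac{10 \cdot 21 - H}{7} = \frac{210 - H}{7} = 30 - \frac{H}{7}$)
$\sqrt{E{\left(\left(-55 - 36\right) + a{\left(8,8 \right)} \right)} + p} = \sqrt{\left(30 - \frac{\left(-55 - 36\right) - 32}{7}\right) + 30613} = \sqrt{\left(30 - \frac{-91 - 32}{7}\right) + 30613} = \sqrt{\left(30 - - \frac{123}{7}\right) + 30613} = \sqrt{\left(30 + \frac{123}{7}\right) + 30613} = \sqrt{\frac{333}{7} + 30613} = \sqrt{\frac{214624}{7}} = \frac{4 \sqrt{93898}}{7}$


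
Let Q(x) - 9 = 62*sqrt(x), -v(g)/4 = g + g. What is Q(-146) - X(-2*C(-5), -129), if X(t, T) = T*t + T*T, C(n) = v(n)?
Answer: -26952 + 62*I*sqrt(146) ≈ -26952.0 + 749.15*I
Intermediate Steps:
v(g) = -8*g (v(g) = -4*(g + g) = -8*g)
C(n) = -8*n
X(t, T) = T**2 + T*t (X(t, T) = T*t + T**2 = T**2 + T*t)
Q(x) = 9 + 62*sqrt(x)
Q(-146) - X(-2*C(-5), -129) = (9 + 62*sqrt(-146)) - (-129)*(-129 - (-16)*(-5)) = (9 + 62*(I*sqrt(146))) - (-129)*(-129 - 2*40) = (9 + 62*I*sqrt(146)) - (-129)*(-129 - 80) = (9 + 62*I*sqrt(146)) - (-129)*(-209) = (9 + 62*I*sqrt(146)) - 1*26961 = (9 + 62*I*sqrt(146)) - 26961 = -26952 + 62*I*sqrt(146)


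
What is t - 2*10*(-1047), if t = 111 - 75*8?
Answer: 20451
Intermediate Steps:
t = -489 (t = 111 - 600 = -489)
t - 2*10*(-1047) = -489 - 2*10*(-1047) = -489 - 20*(-1047) = -489 + 20940 = 20451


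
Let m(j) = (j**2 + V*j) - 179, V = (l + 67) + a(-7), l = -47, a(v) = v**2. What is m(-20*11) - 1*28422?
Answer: 4619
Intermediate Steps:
V = 69 (V = (-47 + 67) + (-7)**2 = 20 + 49 = 69)
m(j) = -179 + j**2 + 69*j (m(j) = (j**2 + 69*j) - 179 = -179 + j**2 + 69*j)
m(-20*11) - 1*28422 = (-179 + (-20*11)**2 + 69*(-20*11)) - 1*28422 = (-179 + (-220)**2 + 69*(-220)) - 28422 = (-179 + 48400 - 15180) - 28422 = 33041 - 28422 = 4619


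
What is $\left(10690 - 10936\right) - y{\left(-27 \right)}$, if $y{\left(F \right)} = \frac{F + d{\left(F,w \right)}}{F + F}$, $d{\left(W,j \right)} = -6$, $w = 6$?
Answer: $- \frac{4439}{18} \approx -246.61$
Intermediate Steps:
$y{\left(F \right)} = \frac{-6 + F}{2 F}$ ($y{\left(F \right)} = \frac{F - 6}{F + F} = \frac{-6 + F}{2 F}$)
$\left(10690 - 10936\right) - y{\left(-27 \right)} = \left(10690 - 10936\right) - \frac{-6 - 27}{2 \left(-27\right)} = \left(10690 - 10936\right) - \frac{1}{2} \left(- \frac{1}{27}\right) \left(-33\right) = -246 - \frac{11}{18} = - \frac{4439}{18}$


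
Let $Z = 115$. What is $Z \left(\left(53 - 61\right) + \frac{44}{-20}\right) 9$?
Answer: $-10557$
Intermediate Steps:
$Z \left(\left(53 - 61\right) + \frac{44}{-20}\right) 9 = 115 \left(\left(53 - 61\right) + \frac{44}{-20}\right) 9 = 115 \left(-8 + 44 \left(- \frac{1}{20}\right)\right) 9 = 115 \left(-8 - \frac{11}{5}\right) 9 = 115 \left(- \frac{51}{5}\right) 9 = \left(-1173\right) 9 = -10557$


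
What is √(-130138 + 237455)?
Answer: √107317 ≈ 327.59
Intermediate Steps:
√(-130138 + 237455) = √107317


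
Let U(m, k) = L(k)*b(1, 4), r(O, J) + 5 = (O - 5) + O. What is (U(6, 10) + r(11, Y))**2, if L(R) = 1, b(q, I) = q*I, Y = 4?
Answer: 256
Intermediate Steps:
b(q, I) = I*q
r(O, J) = -10 + 2*O (r(O, J) = -5 + ((O - 5) + O) = -5 + ((-5 + O) + O) = -5 + (-5 + 2*O) = -10 + 2*O)
U(m, k) = 4 (U(m, k) = 1*(4*1) = 1*4 = 4)
(U(6, 10) + r(11, Y))**2 = (4 + (-10 + 2*11))**2 = (4 + (-10 + 22))**2 = (4 + 12)**2 = 16**2 = 256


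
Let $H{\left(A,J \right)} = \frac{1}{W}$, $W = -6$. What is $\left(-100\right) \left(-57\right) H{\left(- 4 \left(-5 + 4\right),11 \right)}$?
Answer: $-950$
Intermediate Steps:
$H{\left(A,J \right)} = - \frac{1}{6}$ ($H{\left(A,J \right)} = \frac{1}{-6} = - \frac{1}{6}$)
$\left(-100\right) \left(-57\right) H{\left(- 4 \left(-5 + 4\right),11 \right)} = \left(-100\right) \left(-57\right) \left(- \frac{1}{6}\right) = 5700 \left(- \frac{1}{6}\right) = -950$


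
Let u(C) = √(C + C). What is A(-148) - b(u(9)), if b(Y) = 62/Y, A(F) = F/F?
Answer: 1 - 31*√2/3 ≈ -13.614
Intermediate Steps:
A(F) = 1
u(C) = √2*√C (u(C) = √(2*C) = √2*√C)
A(-148) - b(u(9)) = 1 - 62/(√2*√9) = 1 - 62/(√2*3) = 1 - 62/(3*√2) = 1 - 62*√2/6 = 1 - 31*√2/3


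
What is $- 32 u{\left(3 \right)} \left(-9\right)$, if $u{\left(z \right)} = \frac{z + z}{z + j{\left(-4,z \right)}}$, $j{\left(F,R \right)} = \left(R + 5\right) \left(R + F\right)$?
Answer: $- \frac{1728}{5} \approx -345.6$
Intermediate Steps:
$j{\left(F,R \right)} = \left(5 + R\right) \left(F + R\right)$
$u{\left(z \right)} = \frac{2 z}{-20 + z^{2} + 2 z}$ ($u{\left(z \right)} = \frac{z + z}{z + \left(z^{2} + 5 \left(-4\right) + 5 z - 4 z\right)} = \frac{2 z}{z + \left(z^{2} - 20 + 5 z - 4 z\right)} = \frac{2 z}{z + \left(-20 + z + z^{2}\right)} = \frac{2 z}{-20 + z^{2} + 2 z}$)
$- 32 u{\left(3 \right)} \left(-9\right) = - 32 \cdot 2 \cdot 3 \frac{1}{-20 + 3^{2} + 2 \cdot 3} \left(-9\right) = - 32 \cdot 2 \cdot 3 \frac{1}{-20 + 9 + 6} \left(-9\right) = - 32 \cdot 2 \cdot 3 \frac{1}{-5} \left(-9\right) = - 32 \cdot 2 \cdot 3 \left(- \frac{1}{5}\right) \left(-9\right) = \left(-32\right) \left(- \frac{6}{5}\right) \left(-9\right) = \frac{192}{5} \left(-9\right) = - \frac{1728}{5}$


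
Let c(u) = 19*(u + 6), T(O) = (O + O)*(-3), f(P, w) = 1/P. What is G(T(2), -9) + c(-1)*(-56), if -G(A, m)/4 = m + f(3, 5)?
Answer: -15856/3 ≈ -5285.3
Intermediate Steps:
T(O) = -6*O (T(O) = (2*O)*(-3) = -6*O)
G(A, m) = -4/3 - 4*m (G(A, m) = -4*(m + 1/3) = -4*(m + ⅓) = -4*(⅓ + m) = -4/3 - 4*m)
c(u) = 114 + 19*u (c(u) = 19*(6 + u) = 114 + 19*u)
G(T(2), -9) + c(-1)*(-56) = (-4/3 - 4*(-9)) + (114 + 19*(-1))*(-56) = (-4/3 + 36) + (114 - 19)*(-56) = 104/3 + 95*(-56) = 104/3 - 5320 = -15856/3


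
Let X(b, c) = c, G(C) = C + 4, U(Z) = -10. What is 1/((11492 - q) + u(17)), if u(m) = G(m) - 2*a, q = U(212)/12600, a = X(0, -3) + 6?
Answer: 1260/14498821 ≈ 8.6904e-5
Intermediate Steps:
G(C) = 4 + C
a = 3 (a = -3 + 6 = 3)
q = -1/1260 (q = -10/12600 = -10*1/12600 = -1/1260 ≈ -0.00079365)
u(m) = -2 + m (u(m) = (4 + m) - 2*3 = (4 + m) - 6 = -2 + m)
1/((11492 - q) + u(17)) = 1/((11492 - 1*(-1/1260)) + (-2 + 17)) = 1/((11492 + 1/1260) + 15) = 1/(14479921/1260 + 15) = 1/(14498821/1260) = 1260/14498821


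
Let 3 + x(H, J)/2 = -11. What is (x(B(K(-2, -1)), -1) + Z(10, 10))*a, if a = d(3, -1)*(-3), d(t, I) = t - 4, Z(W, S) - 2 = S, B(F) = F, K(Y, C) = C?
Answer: -48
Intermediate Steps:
Z(W, S) = 2 + S
x(H, J) = -28 (x(H, J) = -6 + 2*(-11) = -6 - 22 = -28)
d(t, I) = -4 + t
a = 3 (a = (-4 + 3)*(-3) = -1*(-3) = 3)
(x(B(K(-2, -1)), -1) + Z(10, 10))*a = (-28 + (2 + 10))*3 = (-28 + 12)*3 = -16*3 = -48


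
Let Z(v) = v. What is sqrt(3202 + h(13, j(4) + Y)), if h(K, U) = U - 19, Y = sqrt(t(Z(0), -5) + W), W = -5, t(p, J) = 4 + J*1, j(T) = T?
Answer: sqrt(3187 + I*sqrt(6)) ≈ 56.453 + 0.0217*I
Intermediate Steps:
t(p, J) = 4 + J
Y = I*sqrt(6) (Y = sqrt((4 - 5) - 5) = sqrt(-1 - 5) = sqrt(-6) = I*sqrt(6) ≈ 2.4495*I)
h(K, U) = -19 + U
sqrt(3202 + h(13, j(4) + Y)) = sqrt(3202 + (-19 + (4 + I*sqrt(6)))) = sqrt(3202 + (-15 + I*sqrt(6))) = sqrt(3187 + I*sqrt(6))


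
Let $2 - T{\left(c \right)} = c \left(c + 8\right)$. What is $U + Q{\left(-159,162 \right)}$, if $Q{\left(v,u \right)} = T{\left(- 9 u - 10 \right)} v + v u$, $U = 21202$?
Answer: $340776646$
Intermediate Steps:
$T{\left(c \right)} = 2 - c \left(8 + c\right)$ ($T{\left(c \right)} = 2 - c \left(c + 8\right) = 2 - c \left(8 + c\right)$)
$Q{\left(v,u \right)} = u v + v \left(82 - \left(-10 - 9 u\right)^{2} + 72 u\right)$ ($Q{\left(v,u \right)} = \left(2 - \left(- 9 u - 10\right)^{2} - 8 \left(- 9 u - 10\right)\right) v + v u = \left(2 - \left(-10 - 9 u\right)^{2} - 8 \left(-10 - 9 u\right)\right) v + u v = \left(2 - \left(-10 - 9 u\right)^{2} + \left(80 + 72 u\right)\right) v + u v = \left(82 - \left(-10 - 9 u\right)^{2} + 72 u\right) v + u v = v \left(82 - \left(-10 - 9 u\right)^{2} + 72 u\right) + u v = u v + v \left(82 - \left(-10 - 9 u\right)^{2} + 72 u\right)$)
$U + Q{\left(-159,162 \right)} = 21202 - 159 \left(-18 - 17334 - 81 \cdot 162^{2}\right) = 21202 - 159 \left(-18 - 17334 - 2125764\right) = 21202 - -340755444 = 21202 + 340755444 = 340776646$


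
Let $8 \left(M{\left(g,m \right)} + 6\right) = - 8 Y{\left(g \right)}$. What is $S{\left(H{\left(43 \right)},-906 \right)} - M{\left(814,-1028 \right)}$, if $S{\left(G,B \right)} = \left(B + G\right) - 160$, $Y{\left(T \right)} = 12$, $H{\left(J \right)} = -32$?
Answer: $-1080$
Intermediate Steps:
$S{\left(G,B \right)} = -160 + B + G$
$M{\left(g,m \right)} = -18$ ($M{\left(g,m \right)} = -6 + \frac{\left(-8\right) 12}{8} = -6 + \frac{1}{8} \left(-96\right) = -6 - 12 = -18$)
$S{\left(H{\left(43 \right)},-906 \right)} - M{\left(814,-1028 \right)} = \left(-160 - 906 - 32\right) - -18 = -1098 + 18 = -1080$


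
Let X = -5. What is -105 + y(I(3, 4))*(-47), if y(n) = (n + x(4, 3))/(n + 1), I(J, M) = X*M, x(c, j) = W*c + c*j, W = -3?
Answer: -2935/19 ≈ -154.47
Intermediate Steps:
x(c, j) = -3*c + c*j
I(J, M) = -5*M
y(n) = n/(1 + n) (y(n) = (n + 4*(-3 + 3))/(n + 1) = (n + 4*0)/(1 + n) = (n + 0)/(1 + n) = n/(1 + n))
-105 + y(I(3, 4))*(-47) = -105 + ((-5*4)/(1 - 5*4))*(-47) = -105 - 20/(1 - 20)*(-47) = -105 - 20/(-19)*(-47) = -105 - 20*(-1/19)*(-47) = -105 + (20/19)*(-47) = -105 - 940/19 = -2935/19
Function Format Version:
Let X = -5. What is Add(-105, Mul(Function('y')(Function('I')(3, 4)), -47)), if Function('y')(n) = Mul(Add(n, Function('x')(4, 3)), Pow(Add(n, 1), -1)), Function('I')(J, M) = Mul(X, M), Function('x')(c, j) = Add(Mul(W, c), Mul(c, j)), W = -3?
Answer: Rational(-2935, 19) ≈ -154.47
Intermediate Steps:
Function('x')(c, j) = Add(Mul(-3, c), Mul(c, j))
Function('I')(J, M) = Mul(-5, M)
Function('y')(n) = Mul(n, Pow(Add(1, n), -1)) (Function('y')(n) = Mul(Add(n, Mul(4, Add(-3, 3))), Pow(Add(n, 1), -1)) = Mul(Add(n, Mul(4, 0)), Pow(Add(1, n), -1)) = Mul(Add(n, 0), Pow(Add(1, n), -1)) = Mul(n, Pow(Add(1, n), -1)))
Add(-105, Mul(Function('y')(Function('I')(3, 4)), -47)) = Add(-105, Mul(Mul(Mul(-5, 4), Pow(Add(1, Mul(-5, 4)), -1)), -47)) = Add(-105, Mul(Mul(-20, Pow(Add(1, -20), -1)), -47)) = Add(-105, Mul(Mul(-20, Pow(-19, -1)), -47)) = Add(-105, Mul(Mul(-20, Rational(-1, 19)), -47)) = Add(-105, Mul(Rational(20, 19), -47)) = Add(-105, Rational(-940, 19)) = Rational(-2935, 19)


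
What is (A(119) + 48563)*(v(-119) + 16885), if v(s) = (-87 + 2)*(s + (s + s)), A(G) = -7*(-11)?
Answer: 2297267200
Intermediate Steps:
A(G) = 77
v(s) = -255*s (v(s) = -85*(s + 2*s) = -255*s)
(A(119) + 48563)*(v(-119) + 16885) = (77 + 48563)*(-255*(-119) + 16885) = 48640*(30345 + 16885) = 48640*47230 = 2297267200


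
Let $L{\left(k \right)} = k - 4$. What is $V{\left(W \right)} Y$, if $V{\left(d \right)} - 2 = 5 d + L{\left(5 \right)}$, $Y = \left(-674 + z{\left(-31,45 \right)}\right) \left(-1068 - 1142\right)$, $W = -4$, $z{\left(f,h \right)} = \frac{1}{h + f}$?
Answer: $- \frac{177236475}{7} \approx -2.5319 \cdot 10^{7}$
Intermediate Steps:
$z{\left(f,h \right)} = \frac{1}{f + h}$
$L{\left(k \right)} = -4 + k$
$Y = \frac{10425675}{7}$ ($Y = \left(-674 + \frac{1}{-31 + 45}\right) \left(-1068 - 1142\right) = \left(-674 + \frac{1}{14}\right) \left(-2210\right) = \left(- \frac{9435}{14}\right) \left(-2210\right) = \frac{10425675}{7} \approx 1.4894 \cdot 10^{6}$)
$V{\left(d \right)} = 3 + 5 d$ ($V{\left(d \right)} = 2 + \left(5 d + \left(-4 + 5\right)\right) = 2 + \left(5 d + 1\right) = 2 + \left(1 + 5 d\right) = 3 + 5 d$)
$V{\left(W \right)} Y = \left(3 + 5 \left(-4\right)\right) \frac{10425675}{7} = \left(3 - 20\right) \frac{10425675}{7} = \left(-17\right) \frac{10425675}{7} = - \frac{177236475}{7}$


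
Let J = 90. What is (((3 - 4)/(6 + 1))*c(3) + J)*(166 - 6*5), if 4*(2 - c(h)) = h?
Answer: 85510/7 ≈ 12216.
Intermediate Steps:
c(h) = 2 - h/4
(((3 - 4)/(6 + 1))*c(3) + J)*(166 - 6*5) = (((3 - 4)/(6 + 1))*(2 - 1/4*3) + 90)*(166 - 6*5) = ((-1/7)*(2 - 3/4) + 90)*(166 - 30) = (-1*1/7*(5/4) + 90)*136 = (-1/7*5/4 + 90)*136 = (-5/28 + 90)*136 = (2515/28)*136 = 85510/7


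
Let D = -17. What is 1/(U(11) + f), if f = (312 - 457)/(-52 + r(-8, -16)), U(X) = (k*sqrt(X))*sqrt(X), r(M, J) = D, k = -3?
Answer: -69/2132 ≈ -0.032364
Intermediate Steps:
r(M, J) = -17
U(X) = -3*X (U(X) = (-3*sqrt(X))*sqrt(X) = -3*X)
f = 145/69 (f = (312 - 457)/(-52 - 17) = -145/(-69) = -145*(-1/69) = 145/69 ≈ 2.1014)
1/(U(11) + f) = 1/(-3*11 + 145/69) = 1/(-33 + 145/69) = 1/(-2132/69) = -69/2132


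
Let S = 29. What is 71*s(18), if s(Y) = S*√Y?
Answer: 6177*√2 ≈ 8735.6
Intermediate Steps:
s(Y) = 29*√Y
71*s(18) = 71*(29*√18) = 71*(29*(3*√2)) = 71*(87*√2) = 6177*√2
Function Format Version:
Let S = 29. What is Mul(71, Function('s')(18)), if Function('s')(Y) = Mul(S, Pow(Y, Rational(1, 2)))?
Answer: Mul(6177, Pow(2, Rational(1, 2))) ≈ 8735.6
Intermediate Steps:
Function('s')(Y) = Mul(29, Pow(Y, Rational(1, 2)))
Mul(71, Function('s')(18)) = Mul(71, Mul(29, Pow(18, Rational(1, 2)))) = Mul(71, Mul(29, Mul(3, Pow(2, Rational(1, 2))))) = Mul(71, Mul(87, Pow(2, Rational(1, 2)))) = Mul(6177, Pow(2, Rational(1, 2)))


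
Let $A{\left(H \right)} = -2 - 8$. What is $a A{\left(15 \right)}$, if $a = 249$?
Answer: $-2490$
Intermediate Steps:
$A{\left(H \right)} = -10$
$a A{\left(15 \right)} = 249 \left(-10\right) = -2490$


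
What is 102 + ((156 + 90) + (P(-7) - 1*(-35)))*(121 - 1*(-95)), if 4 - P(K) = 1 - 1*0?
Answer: 61446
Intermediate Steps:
P(K) = 3 (P(K) = 4 - (1 - 1*0) = 4 - (1 + 0) = 4 - 1*1 = 4 - 1 = 3)
102 + ((156 + 90) + (P(-7) - 1*(-35)))*(121 - 1*(-95)) = 102 + ((156 + 90) + (3 - 1*(-35)))*(121 - 1*(-95)) = 102 + (246 + (3 + 35))*(121 + 95) = 102 + (246 + 38)*216 = 102 + 284*216 = 102 + 61344 = 61446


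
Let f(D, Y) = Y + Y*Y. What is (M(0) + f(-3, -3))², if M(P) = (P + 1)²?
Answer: 49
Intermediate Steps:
f(D, Y) = Y + Y²
M(P) = (1 + P)²
(M(0) + f(-3, -3))² = ((1 + 0)² - 3*(1 - 3))² = (1² - 3*(-2))² = (1 + 6)² = 7² = 49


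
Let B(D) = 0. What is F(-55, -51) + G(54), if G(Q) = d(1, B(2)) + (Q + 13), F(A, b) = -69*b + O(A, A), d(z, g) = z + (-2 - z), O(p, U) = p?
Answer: 3529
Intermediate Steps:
d(z, g) = -2
F(A, b) = A - 69*b (F(A, b) = -69*b + A = A - 69*b)
G(Q) = 11 + Q (G(Q) = -2 + (Q + 13) = -2 + (13 + Q) = 11 + Q)
F(-55, -51) + G(54) = (-55 - 69*(-51)) + (11 + 54) = (-55 + 3519) + 65 = 3464 + 65 = 3529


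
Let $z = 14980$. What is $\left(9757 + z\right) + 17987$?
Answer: $42724$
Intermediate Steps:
$\left(9757 + z\right) + 17987 = \left(9757 + 14980\right) + 17987 = 24737 + 17987 = 42724$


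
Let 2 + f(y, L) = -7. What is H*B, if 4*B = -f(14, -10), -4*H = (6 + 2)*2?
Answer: -9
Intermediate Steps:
H = -4 (H = -(6 + 2)*2/4 = -2*2 = -1/4*16 = -4)
f(y, L) = -9 (f(y, L) = -2 - 7 = -9)
B = 9/4 (B = (-1*(-9))/4 = (1/4)*9 = 9/4 ≈ 2.2500)
H*B = -4*9/4 = -9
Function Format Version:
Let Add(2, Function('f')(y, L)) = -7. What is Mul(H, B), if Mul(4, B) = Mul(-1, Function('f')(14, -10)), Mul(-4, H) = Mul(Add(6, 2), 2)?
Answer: -9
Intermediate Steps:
H = -4 (H = Mul(Rational(-1, 4), Mul(Add(6, 2), 2)) = Mul(Rational(-1, 4), Mul(8, 2)) = Mul(Rational(-1, 4), 16) = -4)
Function('f')(y, L) = -9 (Function('f')(y, L) = Add(-2, -7) = -9)
B = Rational(9, 4) (B = Mul(Rational(1, 4), Mul(-1, -9)) = Mul(Rational(1, 4), 9) = Rational(9, 4) ≈ 2.2500)
Mul(H, B) = Mul(-4, Rational(9, 4)) = -9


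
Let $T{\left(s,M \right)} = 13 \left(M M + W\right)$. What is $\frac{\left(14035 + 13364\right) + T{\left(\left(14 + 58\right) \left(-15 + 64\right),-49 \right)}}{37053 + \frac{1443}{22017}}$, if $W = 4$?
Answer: $\frac{53816887}{33991556} \approx 1.5832$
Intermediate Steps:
$T{\left(s,M \right)} = 52 + 13 M^{2}$ ($T{\left(s,M \right)} = 13 \left(M M + 4\right) = 13 \left(M^{2} + 4\right) = 13 \left(4 + M^{2}\right) = 52 + 13 M^{2}$)
$\frac{\left(14035 + 13364\right) + T{\left(\left(14 + 58\right) \left(-15 + 64\right),-49 \right)}}{37053 + \frac{1443}{22017}} = \frac{\left(14035 + 13364\right) + \left(52 + 13 \left(-49\right)^{2}\right)}{37053 + \frac{1443}{22017}} = \frac{27399 + \left(52 + 13 \cdot 2401\right)}{37053 + 1443 \cdot \frac{1}{22017}} = \frac{27399 + \left(52 + 31213\right)}{37053 + \frac{481}{7339}} = \frac{27399 + 31265}{\frac{271932448}{7339}} = 58664 \cdot \frac{7339}{271932448} = \frac{53816887}{33991556}$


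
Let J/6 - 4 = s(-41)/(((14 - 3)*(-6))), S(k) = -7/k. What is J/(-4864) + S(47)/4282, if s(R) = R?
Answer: -30878499/5383947008 ≈ -0.0057353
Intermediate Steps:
J = 305/11 (J = 24 + 6*(-41*(-1/(6*(14 - 3)))) = 24 + 6*(-41/(11*(-6))) = 24 + 6*(-41/(-66)) = 24 + 6*(-41*(-1/66)) = 24 + 6*(41/66) = 24 + 41/11 = 305/11 ≈ 27.727)
J/(-4864) + S(47)/4282 = (305/11)/(-4864) - 7/47/4282 = (305/11)*(-1/4864) - 7*1/47*(1/4282) = -305/53504 - 7/47*1/4282 = -305/53504 - 7/201254 = -30878499/5383947008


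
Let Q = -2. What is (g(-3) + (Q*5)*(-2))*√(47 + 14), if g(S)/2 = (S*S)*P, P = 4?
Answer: 92*√61 ≈ 718.54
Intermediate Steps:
g(S) = 8*S² (g(S) = 2*((S*S)*4) = 2*(S²*4) = 2*(4*S²) = 8*S²)
(g(-3) + (Q*5)*(-2))*√(47 + 14) = (8*(-3)² - 2*5*(-2))*√(47 + 14) = (8*9 - 10*(-2))*√61 = (72 + 20)*√61 = 92*√61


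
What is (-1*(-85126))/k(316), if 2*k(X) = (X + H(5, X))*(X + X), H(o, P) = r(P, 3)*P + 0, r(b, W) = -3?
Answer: -42563/99856 ≈ -0.42624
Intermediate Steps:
H(o, P) = -3*P (H(o, P) = -3*P + 0 = -3*P)
k(X) = -2*X**2 (k(X) = ((X - 3*X)*(X + X))/2 = ((-2*X)*(2*X))/2 = (-4*X**2)/2 = -2*X**2)
(-1*(-85126))/k(316) = (-1*(-85126))/((-2*316**2)) = 85126/((-2*99856)) = 85126/(-199712) = 85126*(-1/199712) = -42563/99856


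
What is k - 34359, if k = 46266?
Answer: 11907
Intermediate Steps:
k - 34359 = 46266 - 34359 = 11907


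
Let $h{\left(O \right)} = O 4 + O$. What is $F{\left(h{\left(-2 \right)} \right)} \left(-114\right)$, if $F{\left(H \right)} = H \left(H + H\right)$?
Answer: $-22800$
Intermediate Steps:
$h{\left(O \right)} = 5 O$ ($h{\left(O \right)} = 4 O + O = 5 O$)
$F{\left(H \right)} = 2 H^{2}$ ($F{\left(H \right)} = H 2 H = 2 H^{2}$)
$F{\left(h{\left(-2 \right)} \right)} \left(-114\right) = 2 \left(5 \left(-2\right)\right)^{2} \left(-114\right) = 2 \left(-10\right)^{2} \left(-114\right) = 2 \cdot 100 \left(-114\right) = 200 \left(-114\right) = -22800$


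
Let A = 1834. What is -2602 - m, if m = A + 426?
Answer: -4862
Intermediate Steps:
m = 2260 (m = 1834 + 426 = 2260)
-2602 - m = -2602 - 1*2260 = -2602 - 2260 = -4862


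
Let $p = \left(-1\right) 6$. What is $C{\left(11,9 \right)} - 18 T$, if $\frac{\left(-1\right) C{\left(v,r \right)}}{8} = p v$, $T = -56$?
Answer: $1536$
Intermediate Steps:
$p = -6$
$C{\left(v,r \right)} = 48 v$ ($C{\left(v,r \right)} = - 8 \left(- 6 v\right) = 48 v$)
$C{\left(11,9 \right)} - 18 T = 48 \cdot 11 - -1008 = 528 + 1008 = 1536$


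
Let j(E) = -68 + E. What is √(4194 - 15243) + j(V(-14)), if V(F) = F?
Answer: -82 + I*√11049 ≈ -82.0 + 105.11*I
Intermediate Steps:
√(4194 - 15243) + j(V(-14)) = √(4194 - 15243) + (-68 - 14) = √(-11049) - 82 = I*√11049 - 82 = -82 + I*√11049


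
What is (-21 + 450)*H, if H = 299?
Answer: 128271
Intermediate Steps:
(-21 + 450)*H = (-21 + 450)*299 = 429*299 = 128271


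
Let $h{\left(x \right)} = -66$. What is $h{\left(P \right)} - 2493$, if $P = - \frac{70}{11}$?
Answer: $-2559$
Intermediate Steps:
$P = - \frac{70}{11}$ ($P = \left(-70\right) \frac{1}{11} = - \frac{70}{11} \approx -6.3636$)
$h{\left(P \right)} - 2493 = -66 - 2493 = -2559$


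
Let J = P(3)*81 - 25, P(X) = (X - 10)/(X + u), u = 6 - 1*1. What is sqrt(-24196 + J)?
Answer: I*sqrt(388670)/4 ≈ 155.86*I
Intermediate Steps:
u = 5 (u = 6 - 1 = 5)
P(X) = (-10 + X)/(5 + X) (P(X) = (X - 10)/(X + 5) = (-10 + X)/(5 + X))
J = -767/8 (J = ((-10 + 3)/(5 + 3))*81 - 25 = (-7/8)*81 - 25 = ((1/8)*(-7))*81 - 25 = -7/8*81 - 25 = -567/8 - 25 = -767/8 ≈ -95.875)
sqrt(-24196 + J) = sqrt(-24196 - 767/8) = sqrt(-194335/8) = I*sqrt(388670)/4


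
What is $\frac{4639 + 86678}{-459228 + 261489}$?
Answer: $- \frac{30439}{65913} \approx -0.46181$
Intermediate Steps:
$\frac{4639 + 86678}{-459228 + 261489} = \frac{91317}{-197739} = 91317 \left(- \frac{1}{197739}\right) = - \frac{30439}{65913}$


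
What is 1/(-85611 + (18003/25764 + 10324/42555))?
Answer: -365462340/31287252354673 ≈ -1.1681e-5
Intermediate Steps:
1/(-85611 + (18003/25764 + 10324/42555)) = 1/(-85611 + (18003*(1/25764) + 10324*(1/42555))) = 1/(-85611 + (6001/8588 + 10324/42555)) = 1/(-85611 + 344035067/365462340) = 1/(-31287252354673/365462340) = -365462340/31287252354673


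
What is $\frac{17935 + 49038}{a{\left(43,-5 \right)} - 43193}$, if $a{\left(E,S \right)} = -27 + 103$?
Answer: $- \frac{66973}{43117} \approx -1.5533$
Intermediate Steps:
$a{\left(E,S \right)} = 76$
$\frac{17935 + 49038}{a{\left(43,-5 \right)} - 43193} = \frac{17935 + 49038}{76 - 43193} = \frac{66973}{-43117} = 66973 \left(- \frac{1}{43117}\right) = - \frac{66973}{43117}$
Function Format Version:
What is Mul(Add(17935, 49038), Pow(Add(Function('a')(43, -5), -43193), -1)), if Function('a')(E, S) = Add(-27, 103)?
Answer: Rational(-66973, 43117) ≈ -1.5533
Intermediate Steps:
Function('a')(E, S) = 76
Mul(Add(17935, 49038), Pow(Add(Function('a')(43, -5), -43193), -1)) = Mul(Add(17935, 49038), Pow(Add(76, -43193), -1)) = Mul(66973, Pow(-43117, -1)) = Mul(66973, Rational(-1, 43117)) = Rational(-66973, 43117)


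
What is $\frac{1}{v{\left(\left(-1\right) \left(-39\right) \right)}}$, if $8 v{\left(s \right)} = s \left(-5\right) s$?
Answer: $- \frac{8}{7605} \approx -0.0010519$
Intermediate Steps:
$v{\left(s \right)} = - \frac{5 s^{2}}{8}$ ($v{\left(s \right)} = \frac{s \left(-5\right) s}{8} = \frac{- 5 s s}{8} = \frac{\left(-5\right) s^{2}}{8} = - \frac{5 s^{2}}{8}$)
$\frac{1}{v{\left(\left(-1\right) \left(-39\right) \right)}} = \frac{1}{\left(- \frac{5}{8}\right) \left(\left(-1\right) \left(-39\right)\right)^{2}} = \frac{1}{\left(- \frac{5}{8}\right) 39^{2}} = \frac{1}{\left(- \frac{5}{8}\right) 1521} = \frac{1}{- \frac{7605}{8}} = - \frac{8}{7605}$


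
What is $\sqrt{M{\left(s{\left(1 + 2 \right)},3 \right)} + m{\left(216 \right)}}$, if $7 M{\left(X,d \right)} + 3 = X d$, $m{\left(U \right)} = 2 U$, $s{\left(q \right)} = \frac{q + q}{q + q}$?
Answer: $12 \sqrt{3} \approx 20.785$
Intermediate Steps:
$s{\left(q \right)} = 1$ ($s{\left(q \right)} = \frac{2 q}{2 q} = 2 q \frac{1}{2 q} = 1$)
$M{\left(X,d \right)} = - \frac{3}{7} + \frac{X d}{7}$
$\sqrt{M{\left(s{\left(1 + 2 \right)},3 \right)} + m{\left(216 \right)}} = \sqrt{\left(- \frac{3}{7} + \frac{1}{7} \cdot 1 \cdot 3\right) + 2 \cdot 216} = \sqrt{\left(- \frac{3}{7} + \frac{3}{7}\right) + 432} = \sqrt{0 + 432} = \sqrt{432} = 12 \sqrt{3}$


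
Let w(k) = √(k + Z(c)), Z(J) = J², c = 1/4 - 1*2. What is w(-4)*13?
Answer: 13*I*√15/4 ≈ 12.587*I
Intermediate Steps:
c = -7/4 (c = ¼ - 2 = -7/4 ≈ -1.7500)
w(k) = √(49/16 + k) (w(k) = √(k + (-7/4)²) = √(k + 49/16) = √(49/16 + k))
w(-4)*13 = (√(49 + 16*(-4))/4)*13 = (√(49 - 64)/4)*13 = (√(-15)/4)*13 = ((I*√15)/4)*13 = (I*√15/4)*13 = 13*I*√15/4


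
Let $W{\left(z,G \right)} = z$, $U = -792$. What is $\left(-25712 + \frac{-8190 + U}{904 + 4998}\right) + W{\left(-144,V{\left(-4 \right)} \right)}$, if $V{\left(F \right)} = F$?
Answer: $- \frac{76305547}{2951} \approx -25858.0$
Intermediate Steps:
$\left(-25712 + \frac{-8190 + U}{904 + 4998}\right) + W{\left(-144,V{\left(-4 \right)} \right)} = \left(-25712 + \frac{-8190 - 792}{904 + 4998}\right) - 144 = \left(-25712 - \frac{8982}{5902}\right) - 144 = \left(-25712 - \frac{4491}{2951}\right) - 144 = - \frac{75880603}{2951} - 144 = - \frac{76305547}{2951}$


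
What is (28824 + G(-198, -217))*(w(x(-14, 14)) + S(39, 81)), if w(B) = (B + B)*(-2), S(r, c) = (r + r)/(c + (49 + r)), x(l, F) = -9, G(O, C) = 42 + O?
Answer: 13588632/13 ≈ 1.0453e+6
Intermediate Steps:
S(r, c) = 2*r/(49 + c + r) (S(r, c) = (2*r)/(49 + c + r) = 2*r/(49 + c + r))
w(B) = -4*B (w(B) = (2*B)*(-2) = -4*B)
(28824 + G(-198, -217))*(w(x(-14, 14)) + S(39, 81)) = (28824 + (42 - 198))*(-4*(-9) + 2*39/(49 + 81 + 39)) = (28824 - 156)*(36 + 2*39/169) = 28668*(36 + 2*39*(1/169)) = 28668*(36 + 6/13) = 28668*(474/13) = 13588632/13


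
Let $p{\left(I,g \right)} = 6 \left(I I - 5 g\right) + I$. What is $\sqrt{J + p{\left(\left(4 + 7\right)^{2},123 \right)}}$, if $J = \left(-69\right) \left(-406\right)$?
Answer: $\sqrt{112291} \approx 335.1$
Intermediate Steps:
$J = 28014$
$p{\left(I,g \right)} = I - 30 g + 6 I^{2}$ ($p{\left(I,g \right)} = 6 \left(I^{2} - 5 g\right) + I = \left(- 30 g + 6 I^{2}\right) + I = I - 30 g + 6 I^{2}$)
$\sqrt{J + p{\left(\left(4 + 7\right)^{2},123 \right)}} = \sqrt{28014 + \left(\left(4 + 7\right)^{2} - 3690 + 6 \left(\left(4 + 7\right)^{2}\right)^{2}\right)} = \sqrt{28014 + \left(11^{2} - 3690 + 6 \left(11^{2}\right)^{2}\right)} = \sqrt{28014 + \left(121 - 3690 + 6 \cdot 121^{2}\right)} = \sqrt{28014 + \left(121 - 3690 + 6 \cdot 14641\right)} = \sqrt{28014 + \left(121 - 3690 + 87846\right)} = \sqrt{28014 + 84277} = \sqrt{112291}$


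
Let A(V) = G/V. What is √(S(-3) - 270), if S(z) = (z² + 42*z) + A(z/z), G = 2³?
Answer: I*√379 ≈ 19.468*I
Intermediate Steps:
G = 8
A(V) = 8/V
S(z) = 8 + z² + 42*z (S(z) = (z² + 42*z) + 8/((z/z)) = (z² + 42*z) + 8/1 = (z² + 42*z) + 8*1 = (z² + 42*z) + 8 = 8 + z² + 42*z)
√(S(-3) - 270) = √((8 + (-3)² + 42*(-3)) - 270) = √((8 + 9 - 126) - 270) = √(-109 - 270) = √(-379) = I*√379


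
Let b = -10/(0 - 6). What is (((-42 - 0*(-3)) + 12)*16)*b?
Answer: -800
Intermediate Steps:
b = 5/3 (b = -10/(-6) = -10*(-⅙) = 5/3 ≈ 1.6667)
(((-42 - 0*(-3)) + 12)*16)*b = (((-42 - 0*(-3)) + 12)*16)*(5/3) = (((-42 - 1*0) + 12)*16)*(5/3) = (((-42 + 0) + 12)*16)*(5/3) = ((-42 + 12)*16)*(5/3) = -30*16*(5/3) = -480*5/3 = -800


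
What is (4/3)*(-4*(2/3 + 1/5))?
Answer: -208/45 ≈ -4.6222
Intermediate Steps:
(4/3)*(-4*(2/3 + 1/5)) = (4*(1/3))*(-4*(2*(1/3) + 1/5)) = 4*(-4*(2/3 + 1/5))/3 = 4*(-4*13/15)/3 = (4/3)*(-52/15) = -208/45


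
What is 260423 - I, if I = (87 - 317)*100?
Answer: 283423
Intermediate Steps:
I = -23000 (I = -230*100 = -23000)
260423 - I = 260423 - 1*(-23000) = 260423 + 23000 = 283423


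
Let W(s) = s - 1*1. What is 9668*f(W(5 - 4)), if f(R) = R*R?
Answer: 0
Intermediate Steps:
W(s) = -1 + s (W(s) = s - 1 = -1 + s)
f(R) = R²
9668*f(W(5 - 4)) = 9668*(-1 + (5 - 4))² = 9668*(-1 + 1)² = 9668*0² = 9668*0 = 0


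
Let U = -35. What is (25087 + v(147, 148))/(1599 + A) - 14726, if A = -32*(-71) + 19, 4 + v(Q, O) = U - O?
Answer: -5725924/389 ≈ -14720.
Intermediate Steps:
v(Q, O) = -39 - O (v(Q, O) = -4 + (-35 - O) = -39 - O)
A = 2291 (A = 2272 + 19 = 2291)
(25087 + v(147, 148))/(1599 + A) - 14726 = (25087 + (-39 - 1*148))/(1599 + 2291) - 14726 = (25087 + (-39 - 148))/3890 - 14726 = (25087 - 187)*(1/3890) - 14726 = 24900*(1/3890) - 14726 = 2490/389 - 14726 = -5725924/389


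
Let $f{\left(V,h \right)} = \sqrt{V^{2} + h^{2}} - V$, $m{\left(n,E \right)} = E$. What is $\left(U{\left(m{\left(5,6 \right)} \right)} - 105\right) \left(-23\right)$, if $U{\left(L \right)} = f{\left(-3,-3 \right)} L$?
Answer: $2001 - 414 \sqrt{2} \approx 1415.5$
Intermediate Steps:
$U{\left(L \right)} = L \left(3 + 3 \sqrt{2}\right)$ ($U{\left(L \right)} = \left(\sqrt{\left(-3\right)^{2} + \left(-3\right)^{2}} - -3\right) L = \left(\sqrt{9 + 9} + 3\right) L = \left(\sqrt{18} + 3\right) L = \left(3 \sqrt{2} + 3\right) L = \left(3 + 3 \sqrt{2}\right) L = L \left(3 + 3 \sqrt{2}\right)$)
$\left(U{\left(m{\left(5,6 \right)} \right)} - 105\right) \left(-23\right) = \left(3 \cdot 6 \left(1 + \sqrt{2}\right) - 105\right) \left(-23\right) = \left(\left(18 + 18 \sqrt{2}\right) - 105\right) \left(-23\right) = \left(-87 + 18 \sqrt{2}\right) \left(-23\right) = 2001 - 414 \sqrt{2}$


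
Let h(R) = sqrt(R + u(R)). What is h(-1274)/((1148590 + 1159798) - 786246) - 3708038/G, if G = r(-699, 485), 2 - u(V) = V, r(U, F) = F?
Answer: -3708038/485 + sqrt(2)/1522142 ≈ -7645.4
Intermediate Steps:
u(V) = 2 - V
h(R) = sqrt(2) (h(R) = sqrt(R + (2 - R)) = sqrt(2))
G = 485
h(-1274)/((1148590 + 1159798) - 786246) - 3708038/G = sqrt(2)/((1148590 + 1159798) - 786246) - 3708038/485 = sqrt(2)/(2308388 - 786246) - 3708038*1/485 = sqrt(2)/1522142 - 3708038/485 = -3708038/485 + sqrt(2)/1522142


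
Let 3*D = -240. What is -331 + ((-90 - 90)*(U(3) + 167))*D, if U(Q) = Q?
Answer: 2447669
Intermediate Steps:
D = -80 (D = (1/3)*(-240) = -80)
-331 + ((-90 - 90)*(U(3) + 167))*D = -331 + ((-90 - 90)*(3 + 167))*(-80) = -331 - 180*170*(-80) = -331 - 30600*(-80) = -331 + 2448000 = 2447669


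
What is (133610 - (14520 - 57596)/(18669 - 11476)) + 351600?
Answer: 3490158606/7193 ≈ 4.8522e+5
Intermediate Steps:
(133610 - (14520 - 57596)/(18669 - 11476)) + 351600 = (133610 - (-43076)/7193) + 351600 = (133610 - 1*(-43076/7193)) + 351600 = (133610 + 43076/7193) + 351600 = 961099806/7193 + 351600 = 3490158606/7193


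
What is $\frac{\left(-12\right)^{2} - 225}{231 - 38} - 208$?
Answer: $- \frac{40225}{193} \approx -208.42$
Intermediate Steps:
$\frac{\left(-12\right)^{2} - 225}{231 - 38} - 208 = \frac{144 - 225}{193} - 208 = \left(-81\right) \frac{1}{193} - 208 = - \frac{81}{193} - 208 = - \frac{40225}{193}$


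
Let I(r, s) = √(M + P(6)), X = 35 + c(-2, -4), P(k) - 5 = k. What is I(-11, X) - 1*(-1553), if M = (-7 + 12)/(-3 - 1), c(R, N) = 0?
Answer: 1553 + √39/2 ≈ 1556.1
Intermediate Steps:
M = -5/4 (M = 5/(-4) = 5*(-¼) = -5/4 ≈ -1.2500)
P(k) = 5 + k
X = 35 (X = 35 + 0 = 35)
I(r, s) = √39/2 (I(r, s) = √(-5/4 + (5 + 6)) = √(-5/4 + 11) = √(39/4) = √39/2)
I(-11, X) - 1*(-1553) = √39/2 - 1*(-1553) = √39/2 + 1553 = 1553 + √39/2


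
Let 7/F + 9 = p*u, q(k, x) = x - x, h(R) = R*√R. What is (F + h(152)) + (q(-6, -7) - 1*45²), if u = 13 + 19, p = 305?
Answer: -2820824/1393 + 304*√38 ≈ -151.02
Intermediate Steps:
h(R) = R^(3/2)
u = 32
q(k, x) = 0
F = 1/1393 (F = 7/(-9 + 305*32) = 7/(-9 + 9760) = 7/9751 = 7*(1/9751) = 1/1393 ≈ 0.00071787)
(F + h(152)) + (q(-6, -7) - 1*45²) = (1/1393 + 152^(3/2)) + (0 - 1*45²) = (1/1393 + 304*√38) + (0 - 1*2025) = (1/1393 + 304*√38) + (0 - 2025) = (1/1393 + 304*√38) - 2025 = -2820824/1393 + 304*√38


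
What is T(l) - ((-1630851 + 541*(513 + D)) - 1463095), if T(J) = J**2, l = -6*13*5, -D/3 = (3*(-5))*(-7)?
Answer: 3138928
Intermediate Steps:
D = -315 (D = -3*3*(-5)*(-7) = -(-45)*(-7) = -3*105 = -315)
l = -390 (l = -78*5 = -390)
T(l) - ((-1630851 + 541*(513 + D)) - 1463095) = (-390)**2 - ((-1630851 + 541*(513 - 315)) - 1463095) = 152100 - ((-1630851 + 541*198) - 1463095) = 152100 - ((-1630851 + 107118) - 1463095) = 152100 - (-1523733 - 1463095) = 152100 - 1*(-2986828) = 152100 + 2986828 = 3138928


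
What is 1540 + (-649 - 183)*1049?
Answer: -871228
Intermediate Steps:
1540 + (-649 - 183)*1049 = 1540 - 832*1049 = 1540 - 872768 = -871228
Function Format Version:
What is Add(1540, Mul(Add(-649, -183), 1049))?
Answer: -871228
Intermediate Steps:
Add(1540, Mul(Add(-649, -183), 1049)) = Add(1540, Mul(-832, 1049)) = Add(1540, -872768) = -871228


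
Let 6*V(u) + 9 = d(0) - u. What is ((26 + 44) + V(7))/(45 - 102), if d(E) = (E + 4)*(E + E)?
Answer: -202/171 ≈ -1.1813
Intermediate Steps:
d(E) = 2*E*(4 + E) (d(E) = (4 + E)*(2*E) = 2*E*(4 + E))
V(u) = -3/2 - u/6 (V(u) = -3/2 + (2*0*(4 + 0) - u)/6 = -3/2 + (2*0*4 - u)/6 = -3/2 + (0 - u)/6 = -3/2 + (-u)/6 = -3/2 - u/6)
((26 + 44) + V(7))/(45 - 102) = ((26 + 44) + (-3/2 - ⅙*7))/(45 - 102) = (70 + (-3/2 - 7/6))/(-57) = (70 - 8/3)*(-1/57) = (202/3)*(-1/57) = -202/171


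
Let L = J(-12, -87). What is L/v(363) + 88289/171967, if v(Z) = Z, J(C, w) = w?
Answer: 5695926/20808007 ≈ 0.27374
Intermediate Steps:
L = -87
L/v(363) + 88289/171967 = -87/363 + 88289/171967 = -87*1/363 + 88289*(1/171967) = -29/121 + 88289/171967 = 5695926/20808007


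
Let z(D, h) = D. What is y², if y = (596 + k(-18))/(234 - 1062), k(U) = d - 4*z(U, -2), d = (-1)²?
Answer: 49729/76176 ≈ 0.65282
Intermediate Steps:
d = 1
k(U) = 1 - 4*U
y = -223/276 (y = (596 + (1 - 4*(-18)))/(234 - 1062) = (596 + (1 + 72))/(-828) = (596 + 73)*(-1/828) = 669*(-1/828) = -223/276 ≈ -0.80797)
y² = (-223/276)² = 49729/76176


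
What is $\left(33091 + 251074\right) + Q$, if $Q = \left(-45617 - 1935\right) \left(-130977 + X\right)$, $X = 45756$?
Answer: $4052713157$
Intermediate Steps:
$Q = 4052428992$ ($Q = \left(-45617 - 1935\right) \left(-130977 + 45756\right) = \left(-47552\right) \left(-85221\right) = 4052428992$)
$\left(33091 + 251074\right) + Q = \left(33091 + 251074\right) + 4052428992 = 284165 + 4052428992 = 4052713157$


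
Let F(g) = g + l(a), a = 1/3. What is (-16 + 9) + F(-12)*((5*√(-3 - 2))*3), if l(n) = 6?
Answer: -7 - 90*I*√5 ≈ -7.0 - 201.25*I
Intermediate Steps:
a = ⅓ ≈ 0.33333
F(g) = 6 + g (F(g) = g + 6 = 6 + g)
(-16 + 9) + F(-12)*((5*√(-3 - 2))*3) = (-16 + 9) + (6 - 12)*((5*√(-3 - 2))*3) = -7 - 6*5*√(-5)*3 = -7 - 6*5*(I*√5)*3 = -7 - 6*5*I*√5*3 = -7 - 90*I*√5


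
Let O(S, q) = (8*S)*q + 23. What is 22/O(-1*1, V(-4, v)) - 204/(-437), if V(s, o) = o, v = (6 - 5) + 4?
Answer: -6146/7429 ≈ -0.82730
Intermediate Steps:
v = 5 (v = 1 + 4 = 5)
O(S, q) = 23 + 8*S*q (O(S, q) = 8*S*q + 23 = 23 + 8*S*q)
22/O(-1*1, V(-4, v)) - 204/(-437) = 22/(23 + 8*(-1*1)*5) - 204/(-437) = 22/(23 + 8*(-1)*5) - 204*(-1/437) = 22/(23 - 40) + 204/437 = 22/(-17) + 204/437 = 22*(-1/17) + 204/437 = -22/17 + 204/437 = -6146/7429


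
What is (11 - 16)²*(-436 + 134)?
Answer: -7550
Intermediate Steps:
(11 - 16)²*(-436 + 134) = (-5)²*(-302) = 25*(-302) = -7550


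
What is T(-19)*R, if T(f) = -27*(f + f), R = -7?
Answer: -7182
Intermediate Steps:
T(f) = -54*f
T(-19)*R = -54*(-19)*(-7) = 1026*(-7) = -7182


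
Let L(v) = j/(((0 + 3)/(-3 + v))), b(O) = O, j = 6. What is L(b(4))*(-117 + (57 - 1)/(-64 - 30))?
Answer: -11054/47 ≈ -235.19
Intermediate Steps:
L(v) = -6 + 2*v (L(v) = 6/((0 + 3)/(-3 + v)) = 6/(3/(-3 + v)) = (-1 + v/3)*6 = -6 + 2*v)
L(b(4))*(-117 + (57 - 1)/(-64 - 30)) = (-6 + 2*4)*(-117 + (57 - 1)/(-64 - 30)) = (-6 + 8)*(-117 + 56/(-94)) = 2*(-117 + 56*(-1/94)) = 2*(-117 - 28/47) = 2*(-5527/47) = -11054/47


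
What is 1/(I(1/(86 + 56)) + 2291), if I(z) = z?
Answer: 142/325323 ≈ 0.00043649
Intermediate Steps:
1/(I(1/(86 + 56)) + 2291) = 1/(1/(86 + 56) + 2291) = 1/(1/142 + 2291) = 1/(325323/142) = 142/325323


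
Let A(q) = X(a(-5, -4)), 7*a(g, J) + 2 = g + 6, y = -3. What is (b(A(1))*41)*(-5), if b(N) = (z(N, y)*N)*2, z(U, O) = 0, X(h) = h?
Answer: 0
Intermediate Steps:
a(g, J) = 4/7 + g/7 (a(g, J) = -2/7 + (g + 6)/7 = -2/7 + (6 + g)/7 = -2/7 + (6/7 + g/7) = 4/7 + g/7)
A(q) = -⅐ (A(q) = 4/7 + (⅐)*(-5) = 4/7 - 5/7 = -⅐)
b(N) = 0 (b(N) = (0*N)*2 = 0*2 = 0)
(b(A(1))*41)*(-5) = (0*41)*(-5) = 0*(-5) = 0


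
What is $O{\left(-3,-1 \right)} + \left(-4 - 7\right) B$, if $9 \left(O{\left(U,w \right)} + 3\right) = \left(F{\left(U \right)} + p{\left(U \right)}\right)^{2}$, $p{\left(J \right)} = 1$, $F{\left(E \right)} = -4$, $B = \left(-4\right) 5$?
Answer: $218$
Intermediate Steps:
$B = -20$
$O{\left(U,w \right)} = -2$ ($O{\left(U,w \right)} = -3 + \frac{\left(-4 + 1\right)^{2}}{9} = -3 + \frac{\left(-3\right)^{2}}{9} = -3 + \frac{1}{9} \cdot 9 = -3 + 1 = -2$)
$O{\left(-3,-1 \right)} + \left(-4 - 7\right) B = -2 + \left(-4 - 7\right) \left(-20\right) = -2 - -220 = -2 + 220 = 218$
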